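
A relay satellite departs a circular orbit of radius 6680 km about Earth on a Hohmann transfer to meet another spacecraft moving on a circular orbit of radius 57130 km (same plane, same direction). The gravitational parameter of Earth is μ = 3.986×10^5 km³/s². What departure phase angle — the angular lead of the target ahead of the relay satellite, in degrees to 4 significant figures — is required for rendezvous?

φ = 104.9°

Semi-major axis of the transfer orbit: a_t = (6680 + 57130)/2 = 31905 km.
Transfer time t = π√(a_t³/μ) = 28358 s.
Target angular speed ω₂ = √(μ/r₂³) = 4.6235×10^-5 rad/s.
Angle swept by the target during transfer: ω₂·t = 1.3111 rad = 75.12°.
The relay satellite traverses 180° on the transfer ellipse, so the target must lead by 180° − 75.12° = 104.9°.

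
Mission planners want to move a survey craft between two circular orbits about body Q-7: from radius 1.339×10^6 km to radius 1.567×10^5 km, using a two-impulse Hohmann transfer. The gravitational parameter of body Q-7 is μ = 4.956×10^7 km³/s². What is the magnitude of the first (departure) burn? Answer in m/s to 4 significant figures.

The Hohmann ellipse has a_t = (r₁ + r₂)/2 = 7.4785×10^5 km.
On the circular orbit at r = 1.339×10^6 km, v_c = √(μ/r) = 6.084 km/s.
Transfer-orbit speed at the same r (vis-viva, a = a_t): v_t = √[μ(2/r − 1/a_t)] = 2.785 km/s.
Δv₁ = |v_t − v_c| = |2.785 − 6.084| = 3.299 km/s.

Δv₁ = 3299 m/s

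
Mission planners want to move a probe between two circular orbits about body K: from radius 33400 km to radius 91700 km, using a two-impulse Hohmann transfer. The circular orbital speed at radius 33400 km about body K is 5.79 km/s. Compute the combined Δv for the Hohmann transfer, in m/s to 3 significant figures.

From the circular-orbit relation v² = μ/r at r = 33400 km: μ = v²r = (5.79)² × 33400 = 1.11970×10^6 km³/s².
Transfer-ellipse semi-major axis a_t = (r₁ + r₂)/2 = (33400 + 91700)/2 = 62550 km.
At r₁ the circular-orbit speed is v₁ = √(μ/r₁) = 5.7900 km/s.
Transfer-orbit speed at r₁ (vis-viva equation): v_p = √[μ(2/r₁ − 1/a_t)] = 7.0105 km/s.
First burn Δv₁ = |v_p − v₁| = 1.2205 km/s.
Circular speed at r₂: v₂ = √(μ/r₂) = 3.49436 km/s.
Transfer-orbit speed at r₂: v_a = √[μ(2/r₂ − 1/a_t)] = 2.55345 km/s.
Second burn Δv₂ = |v₂ − v_a| = 0.94091 km/s.
Δv = Δv₁ + Δv₂ = 1.2205 + 0.94091 = 2.161 km/s.

Δv = 2160 m/s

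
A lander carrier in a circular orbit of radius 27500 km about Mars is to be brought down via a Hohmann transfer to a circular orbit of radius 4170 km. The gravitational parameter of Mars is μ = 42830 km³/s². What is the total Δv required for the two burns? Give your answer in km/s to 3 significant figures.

Semi-major axis of the transfer orbit: a_t = (27500 + 4170)/2 = 15835 km.
Circular speed at r₁: v₁ = √(μ/r₁) = √(42830/27500) = 1.24798 km/s.
Transfer-orbit speed at r₁ (vis-viva): v_a = √[μ(2/r₁ − 1/a_t)] = 0.640423 km/s.
First burn Δv₁ = |v_a − v₁| = 0.60756 km/s.
At r₂, v₂ = √(μ/r₂) = 3.2048 km/s.
Transfer-orbit speed at r₂: v_p = √[μ(2/r₂ − 1/a_t)] = 4.2234 km/s.
Second burn Δv₂ = |v₂ − v_p| = 1.0186 km/s.
Total Δv = Δv₁ + Δv₂ = 1.626 km/s.

Δv = 1.63 km/s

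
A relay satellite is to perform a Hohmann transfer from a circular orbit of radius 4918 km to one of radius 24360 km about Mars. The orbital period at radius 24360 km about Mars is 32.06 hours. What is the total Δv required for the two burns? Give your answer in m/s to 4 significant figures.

From Kepler's third law T² = 4π²r³/μ at r = 24360 km, T = 32.06 hours = 32.06 × 3600 s = 1.15416×10^5 s: μ = 4π²r³/T² = 42841.0 km³/s².
Semi-major axis of the transfer orbit: a_t = (4918 + 24360)/2 = 14639 km.
Circular speed at r₁: v₁ = √(μ/r₁) = √(42841.0/4918) = 2.95145 km/s.
Transfer-orbit speed at r₁ (vis-viva): v_p = √[μ(2/r₁ − 1/a_t)] = 3.80731 km/s.
First burn Δv₁ = |v_p − v₁| = 0.8559 km/s.
At r₂, v₂ = √(μ/r₂) = 1.32615 km/s.
Transfer-orbit speed at r₂: v_a = √[μ(2/r₂ − 1/a_t)] = 0.768652 km/s.
Second burn Δv₂ = |v₂ − v_a| = 0.5575 km/s.
Δv = Δv₁ + Δv₂ = 0.8559 + 0.5575 = 1.413 km/s.

Δv = 1413 m/s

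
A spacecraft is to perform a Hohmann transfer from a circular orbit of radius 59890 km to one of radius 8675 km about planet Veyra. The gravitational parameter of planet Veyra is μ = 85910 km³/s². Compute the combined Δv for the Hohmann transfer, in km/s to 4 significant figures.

Δv = 1.608 km/s

Semi-major axis of the transfer orbit: a_t = (59890 + 8675)/2 = 34282.5 km.
At r₁ the circular-orbit speed is v₁ = √(μ/r₁) = 1.19769 km/s.
On the transfer ellipse at r₁, vis-viva equation gives v_a = √[μ(2/r₁ − 1/a_t)] = 0.602481 km/s.
First burn Δv₁ = |v_a − v₁| = 0.59521 km/s.
Circular speed at r₂: v₂ = √(μ/r₂) = 3.14693 km/s.
Transfer-orbit speed at r₂: v_p = √[μ(2/r₂ − 1/a_t)] = 4.15937 km/s.
Second burn Δv₂ = |v₂ − v_p| = 1.0124 km/s.
Total Δv = Δv₁ + Δv₂ = 1.608 km/s.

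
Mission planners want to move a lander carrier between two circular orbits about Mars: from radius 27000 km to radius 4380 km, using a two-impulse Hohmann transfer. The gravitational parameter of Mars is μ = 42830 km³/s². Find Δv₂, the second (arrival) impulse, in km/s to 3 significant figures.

Δv₂ = 0.975 km/s

The Hohmann ellipse has a_t = (r₁ + r₂)/2 = 15690 km.
Circular speed at r = 4380 km: v_c = √(μ/r) = 3.127 km/s.
Transfer-orbit speed at the same r (vis-viva, a = a_t): v_t = √[μ(2/r − 1/a_t)] = 4.102 km/s.
Δv₂ = |v_t − v_c| = |4.102 − 3.127| = 0.9750 km/s.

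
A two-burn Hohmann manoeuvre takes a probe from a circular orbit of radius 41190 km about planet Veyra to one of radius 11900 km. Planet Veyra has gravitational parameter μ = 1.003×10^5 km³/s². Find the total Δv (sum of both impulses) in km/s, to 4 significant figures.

Δv = 1.229 km/s

The Hohmann ellipse has a_t = (r₁ + r₂)/2 = 26545 km.
Circular speed at r₁: v₁ = √(μ/r₁) = √(1.003×10^5/41190) = 1.5605 km/s.
On the transfer ellipse at r₁, vis-viva gives v_a = √[μ(2/r₁ − 1/a_t)] = 1.0448 km/s.
First burn Δv₁ = |v_a − v₁| = 0.5157 km/s.
Circular speed at r₂: v₂ = √(μ/r₂) = 2.9032 km/s.
Transfer-orbit speed at r₂: v_p = √[μ(2/r₂ − 1/a_t)] = 3.6164 km/s.
Second burn Δv₂ = |v₂ − v_p| = 0.7132 km/s.
Δv = Δv₁ + Δv₂ = 0.5157 + 0.7132 = 1.229 km/s.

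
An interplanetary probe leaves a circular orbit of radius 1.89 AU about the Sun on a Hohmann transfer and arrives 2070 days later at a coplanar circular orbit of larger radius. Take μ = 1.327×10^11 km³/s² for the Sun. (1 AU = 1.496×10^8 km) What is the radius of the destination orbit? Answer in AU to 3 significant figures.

r₂ = 8.20 AU

In km: r₁ = 1.89 × 1.496×10^8 = 2.82744×10^8 km.
Transfer time t = 2070 days = 1.78848×10^8 s, and t = π√(a_t³/μ).
So a_t = (μ t²/π²)^(1/3) = (1.327×10^11 × (1.78848×10^8)² / π²)^(1/3) = 7.5483×10^8 km.
Since a_t = (r₁ + r₂)/2, r₂ = 2a_t − r₁ = 2×7.5483×10^8 − 2.82744×10^8 = 1.226916×10^9 km.
In AU: r₂ = 1.226916×10^9 / 1.496×10^8 = 8.20 AU.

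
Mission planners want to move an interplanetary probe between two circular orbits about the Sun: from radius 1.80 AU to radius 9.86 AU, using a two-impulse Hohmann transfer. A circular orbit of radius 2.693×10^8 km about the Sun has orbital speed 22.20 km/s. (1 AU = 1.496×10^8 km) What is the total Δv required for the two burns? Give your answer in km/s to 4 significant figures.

Δv = 10.89 km/s

From the circular-orbit relation v² = μ/r at r = 2.693×10^8 km: μ = v²r = (22.20)² × 2.693×10^8 = 1.32722×10^11 km³/s².
In km: r₁ = 1.80 × 1.496×10^8 = 2.6928×10^8 km; r₂ = 9.86 × 1.496×10^8 = 1.475056×10^9 km.
Semi-major axis of the transfer orbit: a_t = (2.6928×10^8 + 1.475056×10^9)/2 = 8.72168×10^8 km.
Circular speed at r₁: v₁ = √(μ/r₁) = √(1.32722×10^11/2.6928×10^8) = 22.201 km/s.
On the transfer ellipse at r₁, v² = μ(2/r − 1/a) gives v_p = √[μ(2/r₁ − 1/a_t)] = 28.872 km/s.
First burn Δv₁ = |v_p − v₁| = 6.671 km/s.
Circular speed at r₂: v₂ = √(μ/r₂) = 9.486 km/s.
Transfer-orbit speed at r₂: v_a = √[μ(2/r₂ − 1/a_t)] = 5.271 km/s.
Second burn Δv₂ = |v₂ − v_a| = 4.215 km/s.
Δv = Δv₁ + Δv₂ = 6.671 + 4.215 = 10.89 km/s.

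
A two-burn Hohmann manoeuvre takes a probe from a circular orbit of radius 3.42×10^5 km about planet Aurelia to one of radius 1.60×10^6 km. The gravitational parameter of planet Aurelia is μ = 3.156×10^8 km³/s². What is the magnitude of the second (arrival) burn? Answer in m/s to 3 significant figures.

Semi-major axis of the transfer orbit: a_t = (3.420×10^5 + 1.600×10^6)/2 = 9.710×10^5 km.
On the circular orbit at r = 1.600×10^6 km, v_c = √(μ/r) = 14.0446 km/s.
Transfer-orbit speed at the same r (vis-viva, a = a_t): v_t = √[μ(2/r − 1/a_t)] = 8.33512 km/s.
Δv₂ = |v_t − v_c| = |8.33512 − 14.0446| = 5.709 km/s.

Δv₂ = 5710 m/s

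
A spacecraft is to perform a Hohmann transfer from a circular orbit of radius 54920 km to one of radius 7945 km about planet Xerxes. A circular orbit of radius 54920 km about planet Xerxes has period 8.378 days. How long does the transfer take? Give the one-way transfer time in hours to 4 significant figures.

From Kepler's third law T² = 4π²r³/μ at r = 54920 km, T = 8.378 days = 8.378 × 86400 s = 7.238592×10^5 s: μ = 4π²r³/T² = 12480.8 km³/s².
Transfer-ellipse semi-major axis a_t = (r₁ + r₂)/2 = (54920 + 7945)/2 = 31432.5 km.
Half the transfer-orbit period gives t = π√(a_t³/μ) = 1.567×10^5 s.
Converting: 1.567×10^5 s ÷ 3600 s/hour = 43.53 hours.

t = 43.53 hours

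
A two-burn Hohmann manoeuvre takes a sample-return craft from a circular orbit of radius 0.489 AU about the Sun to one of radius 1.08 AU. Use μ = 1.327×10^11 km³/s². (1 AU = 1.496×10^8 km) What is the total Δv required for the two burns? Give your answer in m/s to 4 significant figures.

In km: r₁ = 0.489 × 1.496×10^8 = 7.31544×10^7 km; r₂ = 1.08 × 1.496×10^8 = 1.61568×10^8 km.
Semi-major axis of the transfer orbit: a_t = (7.31544×10^7 + 1.61568×10^8)/2 = 1.173612×10^8 km.
Circular speed at r₁: v₁ = √(μ/r₁) = √(1.327×10^11/7.31544×10^7) = 42.5907 km/s.
Transfer-orbit speed at r₁ (vis-viva): v_p = √[μ(2/r₁ − 1/a_t)] = 49.9724 km/s.
First burn Δv₁ = |v_p − v₁| = 7.382 km/s.
At r₂, v₂ = √(μ/r₂) = 28.6588 km/s.
Transfer-orbit speed at r₂: v_a = √[μ(2/r₂ − 1/a_t)] = 22.6264 km/s.
Second burn Δv₂ = |v₂ − v_a| = 6.032 km/s.
Total Δv = Δv₁ + Δv₂ = 13.41 km/s.

Δv = 13410 m/s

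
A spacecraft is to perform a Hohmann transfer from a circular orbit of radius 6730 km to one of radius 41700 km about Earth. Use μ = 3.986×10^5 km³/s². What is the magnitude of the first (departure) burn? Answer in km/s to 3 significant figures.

Δv₁ = 2.40 km/s

Semi-major axis of the transfer orbit: a_t = (6730 + 41700)/2 = 24215 km.
Circular speed at r = 6730 km: v_c = √(μ/r) = 7.6959 km/s.
Vis-viva on the transfer ellipse at r = 6730 km gives v_t = √[μ(2/r − 1/a_t)] = 10.099 km/s.
Δv₁ = |v_t − v_c| = |10.099 − 7.6959| = 2.403 km/s.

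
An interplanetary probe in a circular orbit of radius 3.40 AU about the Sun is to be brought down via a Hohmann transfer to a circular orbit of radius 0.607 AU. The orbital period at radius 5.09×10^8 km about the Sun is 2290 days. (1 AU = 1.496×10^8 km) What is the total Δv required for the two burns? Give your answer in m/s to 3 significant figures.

From Kepler's third law T² = 4π²r³/μ at r = 5.09×10^8 km, T = 2290 days = 2290 × 86400 s = 1.97856×10^8 s: μ = 4π²r³/T² = 1.32989×10^11 km³/s².
In km: r₁ = 3.40 × 1.496×10^8 = 5.0864×10^8 km; r₂ = 0.607 × 1.496×10^8 = 9.08072×10^7 km.
The Hohmann ellipse has a_t = (r₁ + r₂)/2 = 2.997236×10^8 km.
Circular speed at r₁: v₁ = √(μ/r₁) = √(1.32989×10^11/5.0864×10^8) = 16.1697 km/s.
On the transfer ellipse at r₁, vis-viva equation gives v_a = √[μ(2/r₁ − 1/a_t)] = 8.90024 km/s.
First burn Δv₁ = |v_a − v₁| = 7.269 km/s.
Circular speed at r₂: v₂ = √(μ/r₂) = 38.27 km/s.
Transfer-orbit speed at r₂: v_p = √[μ(2/r₂ − 1/a_t)] = 49.85 km/s.
Second burn Δv₂ = |v₂ − v_p| = 11.58 km/s.
Δv = Δv₁ + Δv₂ = 7.269 + 11.58 = 18.85 km/s.

Δv = 18900 m/s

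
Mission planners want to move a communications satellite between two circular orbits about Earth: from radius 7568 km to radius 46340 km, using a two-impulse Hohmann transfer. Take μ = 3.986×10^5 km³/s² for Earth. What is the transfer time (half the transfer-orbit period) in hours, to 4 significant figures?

The Hohmann ellipse has a_t = (r₁ + r₂)/2 = 26954 km.
Transfer time t = π√(a_t³/μ) = π√((26954)³ / 3.986×10^5) = 22020 s.
Converting: 22020 s ÷ 3600 s/hour = 6.117 hours.

t = 6.117 hours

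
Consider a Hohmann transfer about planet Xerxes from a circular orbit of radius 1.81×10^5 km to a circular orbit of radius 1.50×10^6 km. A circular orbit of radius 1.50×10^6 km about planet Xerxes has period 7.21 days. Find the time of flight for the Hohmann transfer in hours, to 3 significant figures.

From Kepler's third law T² = 4π²r³/μ at r = 1.50×10^6 km, T = 7.21 days = 7.21 × 86400 s = 6.22944×10^5 s: μ = 4π²r³/T² = 3.43349×10^8 km³/s².
Semi-major axis of the transfer orbit: a_t = (1.810×10^5 + 1.500×10^6)/2 = 8.405×10^5 km.
Half the transfer-orbit period gives t = π√(a_t³/μ) = 1.306×10^5 s.
Converting: 1.306×10^5 s ÷ 3600 s/hour = 36.3 hours.

t = 36.3 hours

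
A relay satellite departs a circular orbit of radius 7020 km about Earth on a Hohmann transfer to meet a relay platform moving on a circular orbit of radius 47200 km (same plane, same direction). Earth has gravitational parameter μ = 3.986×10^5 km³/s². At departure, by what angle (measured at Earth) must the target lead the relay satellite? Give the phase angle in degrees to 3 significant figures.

φ = 102°

The Hohmann ellipse has a_t = (r₁ + r₂)/2 = 27110 km.
The half-period of the transfer ellipse is t = π√(a_t³/μ) = 22210 s.
The target's mean motion on its circular orbit is ω₂ = √(μ/r₂³) = 6.157×10^-5 rad/s.
Angle swept by the target during transfer: ω₂·t = 1.3675 rad = 78.35°.
The relay satellite traverses 180° on the transfer ellipse, so the target must lead by 180° − 78.35° = 102°.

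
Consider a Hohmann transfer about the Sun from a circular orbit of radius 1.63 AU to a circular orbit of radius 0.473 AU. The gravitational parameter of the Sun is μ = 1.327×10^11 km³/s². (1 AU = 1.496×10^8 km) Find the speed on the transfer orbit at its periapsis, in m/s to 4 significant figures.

In km: r₁ = 1.63 × 1.496×10^8 = 2.43848×10^8 km; r₂ = 0.473 × 1.496×10^8 = 7.07608×10^7 km.
The Hohmann ellipse has a_t = (r₁ + r₂)/2 = 1.573044×10^8 km.
The periapsis of the transfer ellipse is at r = 7.07608×10^7 km.
From the vis-viva equation, v = √[μ(2/r − 1/a_t)] = 53.92 km/s.

v = 53920 m/s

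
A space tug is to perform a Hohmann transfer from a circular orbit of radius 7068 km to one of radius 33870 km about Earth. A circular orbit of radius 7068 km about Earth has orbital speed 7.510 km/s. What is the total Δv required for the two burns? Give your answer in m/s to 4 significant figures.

Δv = 3565 m/s

From the circular-orbit relation v² = μ/r at r = 7068 km: μ = v²r = (7.510)² × 7068 = 3.98636×10^5 km³/s².
The Hohmann ellipse has a_t = (r₁ + r₂)/2 = 20469 km.
At r₁ the circular-orbit speed is v₁ = √(μ/r₁) = 7.510 km/s.
Transfer-orbit speed at r₁ (vis-viva equation): v_p = √[μ(2/r₁ − 1/a_t)] = 9.660 km/s.
First burn Δv₁ = |v_p − v₁| = 2.150 km/s.
At r₂, v₂ = √(μ/r₂) = 3.431 km/s.
Transfer-orbit speed at r₂: v_a = √[μ(2/r₂ − 1/a_t)] = 2.016 km/s.
Second burn Δv₂ = |v₂ − v_a| = 1.415 km/s.
Total Δv = Δv₁ + Δv₂ = 3.565 km/s.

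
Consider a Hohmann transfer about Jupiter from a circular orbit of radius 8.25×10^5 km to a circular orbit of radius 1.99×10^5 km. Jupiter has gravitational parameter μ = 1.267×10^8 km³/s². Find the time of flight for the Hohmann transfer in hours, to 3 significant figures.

t = 28.4 hours

Transfer-ellipse semi-major axis a_t = (r₁ + r₂)/2 = (8.250×10^5 + 1.990×10^5)/2 = 5.120×10^5 km.
By Kepler's third law the transfer-orbit period is T = 2π√(a_t³/μ), so t = T/2 = 1.023×10^5 s.
Converting: 1.023×10^5 s ÷ 3600 s/hour = 28.4 hours.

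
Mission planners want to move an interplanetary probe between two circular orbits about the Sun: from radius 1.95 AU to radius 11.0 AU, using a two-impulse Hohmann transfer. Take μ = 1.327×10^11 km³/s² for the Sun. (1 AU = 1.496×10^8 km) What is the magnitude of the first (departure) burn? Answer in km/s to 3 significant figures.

Δv₁ = 6.47 km/s

In km: r₁ = 1.95 × 1.496×10^8 = 2.9172×10^8 km; r₂ = 11.0 × 1.496×10^8 = 1.6456×10^9 km.
Transfer-ellipse semi-major axis a_t = (r₁ + r₂)/2 = (2.9172×10^8 + 1.6456×10^9)/2 = 9.6866×10^8 km.
Circular speed at r = 2.9172×10^8 km: v_c = √(μ/r) = 21.328 km/s.
Vis-viva on the transfer ellipse at r = 2.9172×10^8 km gives v_t = √[μ(2/r − 1/a_t)] = 27.799 km/s.
Δv₁ = |v_t − v_c| = |27.799 − 21.328| = 6.471 km/s.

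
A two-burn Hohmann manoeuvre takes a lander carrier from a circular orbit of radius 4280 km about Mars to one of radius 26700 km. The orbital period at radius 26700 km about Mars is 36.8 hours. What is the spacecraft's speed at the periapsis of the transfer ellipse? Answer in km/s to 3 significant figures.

v = 4.15 km/s

From Kepler's third law T² = 4π²r³/μ at r = 26700 km, T = 36.8 hours = 36.8 × 3600 s = 1.3248×10^5 s: μ = 4π²r³/T² = 42814.7 km³/s².
Transfer-ellipse semi-major axis a_t = (r₁ + r₂)/2 = (4280 + 26700)/2 = 15490 km.
The periapsis of the transfer ellipse is at r = 4280 km.
Applying v² = μ(2/r − 1/a_t): v = 4.152 km/s.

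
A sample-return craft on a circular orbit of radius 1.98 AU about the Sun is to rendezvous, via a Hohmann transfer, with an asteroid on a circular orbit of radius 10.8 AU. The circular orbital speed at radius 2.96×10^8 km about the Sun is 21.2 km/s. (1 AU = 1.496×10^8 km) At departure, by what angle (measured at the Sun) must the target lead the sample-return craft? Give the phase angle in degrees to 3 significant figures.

φ = 98.1°

From the circular-orbit relation v² = μ/r at r = 2.96×10^8 km: μ = v²r = (21.2)² × 2.96×10^8 = 1.33034×10^11 km³/s².
In km: r₁ = 1.98 × 1.496×10^8 = 2.96208×10^8 km; r₂ = 10.8 × 1.496×10^8 = 1.61568×10^9 km.
The Hohmann ellipse has a_t = (r₁ + r₂)/2 = 9.55944×10^8 km.
The half-period of the transfer ellipse is t = π√(a_t³/μ) = 2.546×10^8 s.
The target's mean motion on its circular orbit is ω₂ = √(μ/r₂³) = 5.616×10^-9 rad/s.
Angle swept by the target during transfer: ω₂·t = 1.4298 rad = 81.92°.
The sample-return craft traverses 180° on the transfer ellipse, so the target must lead by 180° − 81.92° = 98.1°.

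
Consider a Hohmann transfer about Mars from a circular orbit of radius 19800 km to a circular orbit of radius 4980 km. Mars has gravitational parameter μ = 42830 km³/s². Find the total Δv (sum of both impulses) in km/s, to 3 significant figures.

Δv = 1.31 km/s

Transfer-ellipse semi-major axis a_t = (r₁ + r₂)/2 = (19800 + 4980)/2 = 12390 km.
Circular speed at r₁: v₁ = √(μ/r₁) = √(42830/19800) = 1.47076 km/s.
Transfer-orbit speed at r₁ (vis-viva equation): v_a = √[μ(2/r₁ − 1/a_t)] = 0.932439 km/s.
First burn Δv₁ = |v_a − v₁| = 0.5383 km/s.
Circular speed at r₂: v₂ = √(μ/r₂) = 2.932644 km/s.
Transfer-orbit speed at r₂: v_p = √[μ(2/r₂ − 1/a_t)] = 3.707288 km/s.
Second burn Δv₂ = |v₂ − v_p| = 0.7746 km/s.
Total Δv = Δv₁ + Δv₂ = 1.313 km/s.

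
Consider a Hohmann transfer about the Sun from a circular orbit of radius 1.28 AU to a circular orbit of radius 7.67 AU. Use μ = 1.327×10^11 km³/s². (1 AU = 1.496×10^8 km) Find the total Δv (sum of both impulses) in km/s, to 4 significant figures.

In km: r₁ = 1.28 × 1.496×10^8 = 1.91488×10^8 km; r₂ = 7.67 × 1.496×10^8 = 1.147432×10^9 km.
Semi-major axis of the transfer orbit: a_t = (1.91488×10^8 + 1.147432×10^9)/2 = 6.6946×10^8 km.
Circular speed at r₁: v₁ = √(μ/r₁) = √(1.327×10^11/1.91488×10^8) = 26.325 km/s.
On the transfer ellipse at r₁, vis-viva equation gives v_p = √[μ(2/r₁ − 1/a_t)] = 34.464 km/s.
First burn Δv₁ = |v_p − v₁| = 8.139 km/s.
At r₂, v₂ = √(μ/r₂) = 10.7540 km/s.
Transfer-orbit speed at r₂: v_a = √[μ(2/r₂ − 1/a_t)] = 5.75149 km/s.
Second burn Δv₂ = |v₂ − v_a| = 5.003 km/s.
Δv = Δv₁ + Δv₂ = 8.139 + 5.003 = 13.14 km/s.

Δv = 13.14 km/s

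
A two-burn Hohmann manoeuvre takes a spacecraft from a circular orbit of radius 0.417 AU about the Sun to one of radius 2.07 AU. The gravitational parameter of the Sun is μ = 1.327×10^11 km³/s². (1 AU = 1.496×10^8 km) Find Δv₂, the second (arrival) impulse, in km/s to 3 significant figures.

Δv₂ = 8.71 km/s

In km: r₁ = 0.417 × 1.496×10^8 = 6.23832×10^7 km; r₂ = 2.07 × 1.496×10^8 = 3.09672×10^8 km.
Semi-major axis of the transfer orbit: a_t = (6.23832×10^7 + 3.09672×10^8)/2 = 1.860276×10^8 km.
On the circular orbit at r = 3.09672×10^8 km, v_c = √(μ/r) = 20.701 km/s.
Transfer-orbit speed at the same r (vis-viva, a = a_t): v_t = √[μ(2/r − 1/a_t)] = 11.988 km/s.
Δv₂ = |v_t − v_c| = |11.988 − 20.701| = 8.713 km/s.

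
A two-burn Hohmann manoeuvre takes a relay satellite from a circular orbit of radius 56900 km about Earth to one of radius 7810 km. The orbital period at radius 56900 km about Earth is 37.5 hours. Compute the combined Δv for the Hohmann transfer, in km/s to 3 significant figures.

Δv = 3.68 km/s

From Kepler's third law T² = 4π²r³/μ at r = 56900 km, T = 37.5 hours = 37.5 × 3600 s = 1.350×10^5 s: μ = 4π²r³/T² = 3.99052×10^5 km³/s².
The Hohmann ellipse has a_t = (r₁ + r₂)/2 = 32355 km.
At r₁ the circular-orbit speed is v₁ = √(μ/r₁) = 2.648 km/s.
Transfer-orbit speed at r₁ (vis-viva): v_a = √[μ(2/r₁ − 1/a_t)] = 1.301 km/s.
First burn Δv₁ = |v_a − v₁| = 1.347 km/s.
Circular speed at r₂: v₂ = √(μ/r₂) = 7.148 km/s.
Transfer-orbit speed at r₂: v_p = √[μ(2/r₂ − 1/a_t)] = 9.479 km/s.
Second burn Δv₂ = |v₂ − v_p| = 2.331 km/s.
Total Δv = Δv₁ + Δv₂ = 3.678 km/s.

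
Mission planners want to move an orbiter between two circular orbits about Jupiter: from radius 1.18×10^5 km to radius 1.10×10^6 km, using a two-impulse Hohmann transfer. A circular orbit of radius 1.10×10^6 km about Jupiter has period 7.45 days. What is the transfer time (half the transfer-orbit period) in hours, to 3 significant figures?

From Kepler's third law T² = 4π²r³/μ at r = 1.10×10^6 km, T = 7.45 days = 7.45 × 86400 s = 6.4368×10^5 s: μ = 4π²r³/T² = 1.26823×10^8 km³/s².
Semi-major axis of the transfer orbit: a_t = (1.180×10^5 + 1.100×10^6)/2 = 6.090×10^5 km.
Half the transfer-orbit period gives t = π√(a_t³/μ) = 1.326×10^5 s.
Converting: 1.326×10^5 s ÷ 3600 s/hour = 36.8 hours.

t = 36.8 hours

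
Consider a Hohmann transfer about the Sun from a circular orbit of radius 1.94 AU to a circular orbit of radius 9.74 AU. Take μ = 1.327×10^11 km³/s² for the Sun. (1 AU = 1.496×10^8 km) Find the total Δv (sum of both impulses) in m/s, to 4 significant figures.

Δv = 10270 m/s

In km: r₁ = 1.94 × 1.496×10^8 = 2.90224×10^8 km; r₂ = 9.74 × 1.496×10^8 = 1.457104×10^9 km.
The Hohmann ellipse has a_t = (r₁ + r₂)/2 = 8.73664×10^8 km.
At r₁ the circular-orbit speed is v₁ = √(μ/r₁) = 21.3830 km/s.
On the transfer ellipse at r₁, vis-viva gives v_p = √[μ(2/r₁ − 1/a_t)] = 27.6148 km/s.
First burn Δv₁ = |v_p − v₁| = 6.2318 km/s.
At r₂, v₂ = √(μ/r₂) = 9.5431 km/s.
Transfer-orbit speed at r₂: v_a = √[μ(2/r₂ − 1/a_t)] = 5.5003 km/s.
Second burn Δv₂ = |v₂ − v_a| = 4.0428 km/s.
Δv = Δv₁ + Δv₂ = 6.2318 + 4.0428 = 10.27 km/s.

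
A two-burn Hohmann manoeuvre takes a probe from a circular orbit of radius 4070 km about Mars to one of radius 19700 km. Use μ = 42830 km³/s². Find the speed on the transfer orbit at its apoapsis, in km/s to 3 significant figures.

v = 0.863 km/s

The Hohmann ellipse has a_t = (r₁ + r₂)/2 = 11885 km.
The apoapsis of the transfer ellipse is at r = 19700 km.
From the vis-viva equation, v = √[μ(2/r − 1/a_t)] = 0.8629 km/s.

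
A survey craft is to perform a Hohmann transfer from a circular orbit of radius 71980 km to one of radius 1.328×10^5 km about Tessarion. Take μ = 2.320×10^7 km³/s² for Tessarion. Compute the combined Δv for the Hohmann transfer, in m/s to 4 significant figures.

Transfer-ellipse semi-major axis a_t = (r₁ + r₂)/2 = (71980 + 1.328×10^5)/2 = 1.0239×10^5 km.
Circular speed at r₁: v₁ = √(μ/r₁) = √(2.320×10^7/71980) = 17.953 km/s.
On the transfer ellipse at r₁, vis-viva gives v_p = √[μ(2/r₁ − 1/a_t)] = 20.446 km/s.
First burn Δv₁ = |v_p − v₁| = 2.493 km/s.
Circular speed at r₂: v₂ = √(μ/r₂) = 13.217 km/s.
Transfer-orbit speed at r₂: v_a = √[μ(2/r₂ − 1/a_t)] = 11.082 km/s.
Second burn Δv₂ = |v₂ − v_a| = 2.135 km/s.
Δv = Δv₁ + Δv₂ = 2.493 + 2.135 = 4.628 km/s.

Δv = 4628 m/s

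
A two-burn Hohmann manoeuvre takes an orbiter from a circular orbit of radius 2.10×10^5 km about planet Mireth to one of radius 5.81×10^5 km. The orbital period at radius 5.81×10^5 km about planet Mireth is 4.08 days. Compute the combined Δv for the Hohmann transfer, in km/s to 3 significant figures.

From Kepler's third law T² = 4π²r³/μ at r = 5.81×10^5 km, T = 4.08 days = 4.08 × 86400 s = 3.52512×10^5 s: μ = 4π²r³/T² = 6.23075×10^7 km³/s².
The Hohmann ellipse has a_t = (r₁ + r₂)/2 = 3.955×10^5 km.
Circular speed at r₁: v₁ = √(μ/r₁) = √(6.23075×10^7/2.100×10^5) = 17.225 km/s.
Transfer-orbit speed at r₁ (vis-viva equation): v_p = √[μ(2/r₁ − 1/a_t)] = 20.877 km/s.
First burn Δv₁ = |v_p − v₁| = 3.652 km/s.
Circular speed at r₂: v₂ = √(μ/r₂) = 10.356 km/s.
Transfer-orbit speed at r₂: v_a = √[μ(2/r₂ − 1/a_t)] = 7.5460 km/s.
Second burn Δv₂ = |v₂ − v_a| = 2.810 km/s.
Total Δv = Δv₁ + Δv₂ = 6.462 km/s.

Δv = 6.46 km/s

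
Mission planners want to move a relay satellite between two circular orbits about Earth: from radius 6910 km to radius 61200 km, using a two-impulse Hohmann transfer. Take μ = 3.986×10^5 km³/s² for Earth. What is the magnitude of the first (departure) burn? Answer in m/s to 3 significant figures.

The Hohmann ellipse has a_t = (r₁ + r₂)/2 = 34055 km.
Circular speed at r = 6910 km: v_c = √(μ/r) = 7.5950 km/s.
Transfer-orbit speed at the same r (vis-viva, a = a_t): v_t = √[μ(2/r − 1/a_t)] = 10.182 km/s.
Δv₁ = |v_t − v_c| = |10.182 − 7.5950| = 2.587 km/s.

Δv₁ = 2590 m/s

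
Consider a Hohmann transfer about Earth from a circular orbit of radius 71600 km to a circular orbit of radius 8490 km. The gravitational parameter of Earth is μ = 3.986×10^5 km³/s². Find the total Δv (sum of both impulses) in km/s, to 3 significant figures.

The Hohmann ellipse has a_t = (r₁ + r₂)/2 = 40045 km.
At r₁ the circular-orbit speed is v₁ = √(μ/r₁) = 2.359 km/s.
Transfer-orbit speed at r₁ (vis-viva equation): v_a = √[μ(2/r₁ − 1/a_t)] = 1.086 km/s.
First burn Δv₁ = |v_a − v₁| = 1.273 km/s.
Circular speed at r₂: v₂ = √(μ/r₂) = 6.852 km/s.
Transfer-orbit speed at r₂: v_p = √[μ(2/r₂ − 1/a_t)] = 9.162 km/s.
Second burn Δv₂ = |v₂ − v_p| = 2.310 km/s.
Δv = Δv₁ + Δv₂ = 1.273 + 2.310 = 3.583 km/s.

Δv = 3.58 km/s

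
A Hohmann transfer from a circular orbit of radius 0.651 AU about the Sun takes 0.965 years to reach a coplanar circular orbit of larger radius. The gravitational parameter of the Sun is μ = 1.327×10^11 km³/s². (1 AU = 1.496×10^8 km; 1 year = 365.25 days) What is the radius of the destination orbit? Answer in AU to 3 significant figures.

In km: r₁ = 0.651 × 1.496×10^8 = 9.73896×10^7 km.
Transfer time t = 0.965 years × 365.25 × 86400 s = 3.0453084×10^7 s, and t = π√(a_t³/μ).
So a_t = (μ t²/π²)^(1/3) = (1.327×10^11 × (3.0453084×10^7)² / π²)^(1/3) = 2.3189×10^8 km.
Since a_t = (r₁ + r₂)/2, r₂ = 2a_t − r₁ = 2×2.3189×10^8 − 9.73896×10^7 = 3.663904×10^8 km.
In AU: r₂ = 3.663904×10^8 / 1.496×10^8 = 2.45 AU.

r₂ = 2.45 AU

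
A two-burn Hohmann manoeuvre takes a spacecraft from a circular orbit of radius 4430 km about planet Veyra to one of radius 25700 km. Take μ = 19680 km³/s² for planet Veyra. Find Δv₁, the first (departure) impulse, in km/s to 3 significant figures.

Semi-major axis of the transfer orbit: a_t = (4430 + 25700)/2 = 15065 km.
On the circular orbit at r = 4430 km, v_c = √(μ/r) = 2.1077 km/s.
Transfer-orbit speed at the same r (vis-viva, a = a_t): v_t = √[μ(2/r − 1/a_t)] = 2.7529 km/s.
Δv₁ = |v_t − v_c| = |2.7529 − 2.1077| = 0.6452 km/s.

Δv₁ = 0.645 km/s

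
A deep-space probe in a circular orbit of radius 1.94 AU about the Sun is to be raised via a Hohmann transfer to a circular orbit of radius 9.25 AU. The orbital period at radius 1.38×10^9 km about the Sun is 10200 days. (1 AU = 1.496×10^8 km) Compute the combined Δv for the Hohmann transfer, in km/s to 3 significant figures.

Δv = 10.2 km/s

From Kepler's third law T² = 4π²r³/μ at r = 1.38×10^9 km, T = 10200 days = 10200 × 86400 s = 8.8128×10^8 s: μ = 4π²r³/T² = 1.33589×10^11 km³/s².
In km: r₁ = 1.94 × 1.496×10^8 = 2.90224×10^8 km; r₂ = 9.25 × 1.496×10^8 = 1.3838×10^9 km.
Transfer-ellipse semi-major axis a_t = (r₁ + r₂)/2 = (2.90224×10^8 + 1.3838×10^9)/2 = 8.37012×10^8 km.
Circular speed at r₁: v₁ = √(μ/r₁) = √(1.33589×10^11/2.90224×10^8) = 21.454 km/s.
Transfer-orbit speed at r₁ (v² = μ(2/r − 1/a)): v_p = √[μ(2/r₁ − 1/a_t)] = 27.586 km/s.
First burn Δv₁ = |v_p − v₁| = 6.132 km/s.
Circular speed at r₂: v₂ = √(μ/r₂) = 9.8253 km/s.
Transfer-orbit speed at r₂: v_a = √[μ(2/r₂ − 1/a_t)] = 5.7856 km/s.
Second burn Δv₂ = |v₂ − v_a| = 4.040 km/s.
Δv = Δv₁ + Δv₂ = 6.132 + 4.040 = 10.17 km/s.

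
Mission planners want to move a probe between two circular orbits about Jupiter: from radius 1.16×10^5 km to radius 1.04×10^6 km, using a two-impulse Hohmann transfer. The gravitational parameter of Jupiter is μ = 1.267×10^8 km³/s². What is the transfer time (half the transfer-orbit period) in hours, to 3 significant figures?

Transfer-ellipse semi-major axis a_t = (r₁ + r₂)/2 = (1.160×10^5 + 1.040×10^6)/2 = 5.780×10^5 km.
Half the transfer-orbit period gives t = π√(a_t³/μ) = 1.226×10^5 s.
Converting: 1.226×10^5 s ÷ 3600 s/hour = 34.1 hours.

t = 34.1 hours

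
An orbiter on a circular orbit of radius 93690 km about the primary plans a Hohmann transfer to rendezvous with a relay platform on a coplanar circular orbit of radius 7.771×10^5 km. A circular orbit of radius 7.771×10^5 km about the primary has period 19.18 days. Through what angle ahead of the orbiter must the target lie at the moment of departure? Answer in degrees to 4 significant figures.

φ = 104.5°

From Kepler's third law T² = 4π²r³/μ at r = 7.771×10^5 km, T = 19.18 days = 19.18 × 86400 s = 1.657152×10^6 s: μ = 4π²r³/T² = 6.74630×10^6 km³/s².
Semi-major axis of the transfer orbit: a_t = (93690 + 7.771×10^5)/2 = 4.35395×10^5 km.
Transfer time t = π√(a_t³/μ) = 3.4749×10^5 s.
Target angular speed ω₂ = √(μ/r₂³) = 3.7916×10^-6 rad/s.
Angle swept by the target during transfer: ω₂·t = 1.3175 rad = 75.49°.
Arrival is 180° from departure on the ellipse, so φ = 180° − 75.49° = 104.5°.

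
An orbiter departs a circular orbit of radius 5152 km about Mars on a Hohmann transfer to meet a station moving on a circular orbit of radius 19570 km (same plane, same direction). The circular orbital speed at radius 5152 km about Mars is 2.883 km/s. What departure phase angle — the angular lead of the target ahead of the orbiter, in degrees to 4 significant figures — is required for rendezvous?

φ = 89.64°

From the circular-orbit relation v² = μ/r at r = 5152 km: μ = v²r = (2.883)² × 5152 = 42821.8 km³/s².
Semi-major axis of the transfer orbit: a_t = (5152 + 19570)/2 = 12361 km.
Transfer time t = π√(a_t³/μ) = 20860 s.
Target angular speed ω₂ = √(μ/r₂³) = 7.559×10^-5 rad/s.
Angle swept by the target during transfer: ω₂·t = 1.577 rad = 90.36°.
Arrival is 180° from departure on the ellipse, so φ = 180° − 90.36° = 89.64°.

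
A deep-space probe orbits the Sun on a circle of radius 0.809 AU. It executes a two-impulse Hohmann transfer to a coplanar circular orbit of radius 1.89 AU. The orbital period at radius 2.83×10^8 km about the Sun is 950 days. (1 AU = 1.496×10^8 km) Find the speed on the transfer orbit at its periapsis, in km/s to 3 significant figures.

From Kepler's third law T² = 4π²r³/μ at r = 2.83×10^8 km, T = 950 days = 950 × 86400 s = 8.208×10^7 s: μ = 4π²r³/T² = 1.32814×10^11 km³/s².
In km: r₁ = 0.809 × 1.496×10^8 = 1.210264×10^8 km; r₂ = 1.89 × 1.496×10^8 = 2.82744×10^8 km.
The Hohmann ellipse has a_t = (r₁ + r₂)/2 = 2.018852×10^8 km.
The periapsis of the transfer ellipse is at r = 1.210264×10^8 km.
Applying v² = μ(2/r − 1/a_t): v = 39.20 km/s.

v = 39.2 km/s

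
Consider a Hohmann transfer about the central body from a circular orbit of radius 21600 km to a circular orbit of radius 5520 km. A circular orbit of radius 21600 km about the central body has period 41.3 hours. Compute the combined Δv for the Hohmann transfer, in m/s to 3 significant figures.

Δv = 804 m/s

From Kepler's third law T² = 4π²r³/μ at r = 21600 km, T = 41.3 hours = 41.3 × 3600 s = 1.4868×10^5 s: μ = 4π²r³/T² = 17997.7 km³/s².
The Hohmann ellipse has a_t = (r₁ + r₂)/2 = 13560 km.
At r₁ the circular-orbit speed is v₁ = √(μ/r₁) = 0.9128 km/s.
Transfer-orbit speed at r₁ (vis-viva): v_a = √[μ(2/r₁ − 1/a_t)] = 0.5824 km/s.
First burn Δv₁ = |v_a − v₁| = 0.3304 km/s.
At r₂, v₂ = √(μ/r₂) = 1.8057 km/s.
Transfer-orbit speed at r₂: v_p = √[μ(2/r₂ − 1/a_t)] = 2.2790 km/s.
Second burn Δv₂ = |v₂ − v_p| = 0.4733 km/s.
Total Δv = Δv₁ + Δv₂ = 0.8037 km/s.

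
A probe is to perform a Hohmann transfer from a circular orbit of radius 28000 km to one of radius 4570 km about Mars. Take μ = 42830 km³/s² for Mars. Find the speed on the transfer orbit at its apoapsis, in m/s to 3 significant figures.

v = 655 m/s

The Hohmann ellipse has a_t = (r₁ + r₂)/2 = 16285 km.
The apoapsis of the transfer ellipse is at r = 28000 km.
From the vis-viva equation, v = √[μ(2/r − 1/a_t)] = 0.6552 km/s.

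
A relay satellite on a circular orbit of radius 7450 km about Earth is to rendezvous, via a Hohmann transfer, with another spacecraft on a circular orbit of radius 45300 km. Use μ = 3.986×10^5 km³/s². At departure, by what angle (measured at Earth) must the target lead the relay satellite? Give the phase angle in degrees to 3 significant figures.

φ = 100°

Semi-major axis of the transfer orbit: a_t = (7450 + 45300)/2 = 26375 km.
The half-period of the transfer ellipse is t = π√(a_t³/μ) = 21314 s.
Target angular speed ω₂ = √(μ/r₂³) = 6.5482×10^-5 rad/s.
Angle swept by the target during transfer: ω₂·t = 1.3957 rad = 79.97°.
Arrival is 180° from departure on the ellipse, so φ = 180° − 79.97° = 100°.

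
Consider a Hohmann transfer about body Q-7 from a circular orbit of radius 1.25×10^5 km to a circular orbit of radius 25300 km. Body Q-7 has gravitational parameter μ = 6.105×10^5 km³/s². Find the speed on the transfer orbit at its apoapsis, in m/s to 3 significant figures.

Semi-major axis of the transfer orbit: a_t = (1.250×10^5 + 25300)/2 = 75150 km.
The apoapsis of the transfer ellipse is at r = 1.250×10^5 km.
Vis-viva: v = √[μ(2/r − 1/a_t)] = √[6.105×10^5 × (2/1.250×10^5 − 1/75150)] = 1.282 km/s.

v = 1280 m/s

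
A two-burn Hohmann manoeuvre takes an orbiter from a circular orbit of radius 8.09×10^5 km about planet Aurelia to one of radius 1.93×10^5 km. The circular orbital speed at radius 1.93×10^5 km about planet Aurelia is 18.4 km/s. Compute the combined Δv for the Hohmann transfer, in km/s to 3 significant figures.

Δv = 8.39 km/s

From the circular-orbit relation v² = μ/r at r = 1.93×10^5 km: μ = v²r = (18.4)² × 1.93×10^5 = 6.53421×10^7 km³/s².
The Hohmann ellipse has a_t = (r₁ + r₂)/2 = 5.010×10^5 km.
Circular speed at r₁: v₁ = √(μ/r₁) = √(6.53421×10^7/8.090×10^5) = 8.987 km/s.
On the transfer ellipse at r₁, vis-viva equation gives v_a = √[μ(2/r₁ − 1/a_t)] = 5.578 km/s.
First burn Δv₁ = |v_a − v₁| = 3.409 km/s.
Circular speed at r₂: v₂ = √(μ/r₂) = 18.400 km/s.
Transfer-orbit speed at r₂: v_p = √[μ(2/r₂ − 1/a_t)] = 23.382 km/s.
Second burn Δv₂ = |v₂ − v_p| = 4.982 km/s.
Total Δv = Δv₁ + Δv₂ = 8.391 km/s.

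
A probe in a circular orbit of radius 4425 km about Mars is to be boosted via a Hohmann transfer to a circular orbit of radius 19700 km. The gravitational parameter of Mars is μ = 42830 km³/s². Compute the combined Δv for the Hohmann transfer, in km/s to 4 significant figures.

Δv = 1.446 km/s

Transfer-ellipse semi-major axis a_t = (r₁ + r₂)/2 = (4425 + 19700)/2 = 12062.5 km.
At r₁ the circular-orbit speed is v₁ = √(μ/r₁) = 3.111125 km/s.
On the transfer ellipse at r₁, vis-viva gives v_p = √[μ(2/r₁ − 1/a_t)] = 3.975867 km/s.
First burn Δv₁ = |v_p − v₁| = 0.8647 km/s.
At r₂, v₂ = √(μ/r₂) = 1.4745 km/s.
Transfer-orbit speed at r₂: v_a = √[μ(2/r₂ − 1/a_t)] = 0.89306 km/s.
Second burn Δv₂ = |v₂ − v_a| = 0.5814 km/s.
Δv = Δv₁ + Δv₂ = 0.8647 + 0.5814 = 1.446 km/s.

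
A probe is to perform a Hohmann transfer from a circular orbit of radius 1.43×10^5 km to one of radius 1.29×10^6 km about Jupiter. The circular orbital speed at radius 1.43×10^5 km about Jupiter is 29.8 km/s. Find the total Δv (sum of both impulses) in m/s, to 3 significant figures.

From the circular-orbit relation v² = μ/r at r = 1.43×10^5 km: μ = v²r = (29.8)² × 1.43×10^5 = 1.26990×10^8 km³/s².
Semi-major axis of the transfer orbit: a_t = (1.430×10^5 + 1.290×10^6)/2 = 7.165×10^5 km.
At r₁ the circular-orbit speed is v₁ = √(μ/r₁) = 29.8000 km/s.
On the transfer ellipse at r₁, vis-viva equation gives v_p = √[μ(2/r₁ − 1/a_t)] = 39.9855 km/s.
First burn Δv₁ = |v_p − v₁| = 10.1855 km/s.
At r₂, v₂ = √(μ/r₂) = 9.92178 km/s.
Transfer-orbit speed at r₂: v_a = √[μ(2/r₂ − 1/a_t)] = 4.43251 km/s.
Second burn Δv₂ = |v₂ − v_a| = 5.48927 km/s.
Total Δv = Δv₁ + Δv₂ = 15.67 km/s.

Δv = 15700 m/s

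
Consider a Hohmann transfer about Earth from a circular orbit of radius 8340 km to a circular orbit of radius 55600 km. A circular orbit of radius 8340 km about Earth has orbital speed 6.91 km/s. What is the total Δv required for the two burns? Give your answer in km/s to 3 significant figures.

Δv = 3.51 km/s

From the circular-orbit relation v² = μ/r at r = 8340 km: μ = v²r = (6.91)² × 8340 = 3.98219×10^5 km³/s².
Transfer-ellipse semi-major axis a_t = (r₁ + r₂)/2 = (8340 + 55600)/2 = 31970 km.
Circular speed at r₁: v₁ = √(μ/r₁) = √(3.98219×10^5/8340) = 6.910 km/s.
Transfer-orbit speed at r₁ (vis-viva equation): v_p = √[μ(2/r₁ − 1/a_t)] = 9.113 km/s.
First burn Δv₁ = |v_p − v₁| = 2.203 km/s.
At r₂, v₂ = √(μ/r₂) = 2.676 km/s.
Transfer-orbit speed at r₂: v_a = √[μ(2/r₂ − 1/a_t)] = 1.367 km/s.
Second burn Δv₂ = |v₂ − v_a| = 1.309 km/s.
Δv = Δv₁ + Δv₂ = 2.203 + 1.309 = 3.512 km/s.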